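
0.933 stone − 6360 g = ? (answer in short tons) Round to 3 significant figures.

-0.000480 short ton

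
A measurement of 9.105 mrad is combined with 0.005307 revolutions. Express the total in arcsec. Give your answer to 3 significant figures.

9.105 mrad = 1878.04 arcsec and 0.005307 rev = 6877.87 arcsec.
1878.04 + 6877.87 ≈ 8760 arcsec.

8760 arcsec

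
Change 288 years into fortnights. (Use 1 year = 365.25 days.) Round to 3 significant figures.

7510 fortnight

1 year = 26.0893 fortnight.
So 288 × 26.0893 ≈ 7510 fortnight.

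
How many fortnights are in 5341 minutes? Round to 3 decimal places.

0.265 fortnights

1 minute = 4.96032e-5 fortnights.
So 5341 × 4.96032e-5 ≈ 0.265 fortnight.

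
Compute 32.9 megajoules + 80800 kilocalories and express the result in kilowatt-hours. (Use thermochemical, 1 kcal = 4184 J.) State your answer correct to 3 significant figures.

32.9 MJ = 9.13889 kWh and 80800 kcal = 93.9076 kWh.
9.13889 + 93.9076 ≈ 103 kWh.

103 kilowatt-hours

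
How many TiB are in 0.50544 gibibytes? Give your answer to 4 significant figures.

0.0004936 TiB

1 GiB = 0.0009765625 TiB.
So 0.50544 × 0.0009765625 ≈ 0.0004936 TiB.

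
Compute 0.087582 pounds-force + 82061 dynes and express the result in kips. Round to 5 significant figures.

0.087582 lbf = 8.75820e-5 kip and 82061 dyn = 0.000184480 kip.
8.75820e-5 + 0.000184480 ≈ 0.00027206 kip.

0.00027206 kips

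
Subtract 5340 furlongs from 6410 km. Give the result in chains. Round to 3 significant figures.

265000 chains

6410 km = 318639 chain and 5340 furlong = 53400.0 chain.
318639 − 53400.0 ≈ 265000 chain.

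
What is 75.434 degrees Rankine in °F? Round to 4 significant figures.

°R = °F + 459.67.
Applying the formula gives -384.2 °F.

-384.2 °F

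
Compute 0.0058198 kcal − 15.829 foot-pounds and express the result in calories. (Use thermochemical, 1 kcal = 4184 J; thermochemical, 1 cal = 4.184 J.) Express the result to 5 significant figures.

0.69044 cal

0.0058198 kcal = 5.81980 cal and 15.829 ft·lbf = 5.12936 cal.
5.81980 − 5.12936 ≈ 0.69044 cal.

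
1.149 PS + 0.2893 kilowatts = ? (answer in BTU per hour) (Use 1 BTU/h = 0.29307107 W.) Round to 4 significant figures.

1.149 PS = 2883.56 BTU/h and 0.2893 kW = 987.133 BTU/h.
2883.56 + 987.133 ≈ 3871 BTU/h.

3871 BTU/h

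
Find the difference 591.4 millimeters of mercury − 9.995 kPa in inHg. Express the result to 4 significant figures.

591.4 mmHg = 23.2835 inHg and 9.995 kPa = 2.95152 inHg.
23.2835 − 2.95152 ≈ 20.33 inHg.

20.33 inHg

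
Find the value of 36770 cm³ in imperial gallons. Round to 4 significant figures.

8.088 imp gal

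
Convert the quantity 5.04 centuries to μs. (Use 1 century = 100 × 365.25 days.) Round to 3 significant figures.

1 century = 3.15576e+15 μs.
5.04 × 3.15576e+15 ≈ 1.59e+16 μs.

1.59e+16 microseconds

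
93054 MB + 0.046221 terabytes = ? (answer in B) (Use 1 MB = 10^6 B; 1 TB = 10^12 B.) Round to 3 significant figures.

1.39 × 10^11 bytes

93054 MB = 9.30540 × 10^10 B and 0.046221 TB = 4.62210 × 10^10 B.
9.30540 × 10^10 + 4.62210 × 10^10 ≈ 1.39 × 10^11 B.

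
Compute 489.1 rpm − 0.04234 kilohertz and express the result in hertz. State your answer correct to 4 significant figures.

-34.19 Hz

489.1 rpm = 8.15167 Hz and 0.04234 kHz = 42.3400 Hz.
8.15167 − 42.3400 ≈ -34.19 Hz.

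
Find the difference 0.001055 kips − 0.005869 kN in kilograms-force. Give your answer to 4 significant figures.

0.001055 kip = 0.478540 kgf and 0.005869 kN = 0.598471 kgf.
0.478540 − 0.598471 ≈ -0.1199 kgf.

-0.1199 kgf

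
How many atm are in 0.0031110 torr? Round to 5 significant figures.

4.0934e-6 atm

1 torr = 0.00131579 atmospheres.
0.0031110 × 0.00131579 ≈ 4.0934e-6 atm.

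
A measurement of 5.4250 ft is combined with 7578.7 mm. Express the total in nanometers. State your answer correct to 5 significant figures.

9.2322 × 10^9 nanometers

5.4250 ft = 1.65354 × 10^9 nm and 7578.7 mm = 7.57870 × 10^9 nm.
1.65354 × 10^9 + 7.57870 × 10^9 ≈ 9.2322 × 10^9 nm.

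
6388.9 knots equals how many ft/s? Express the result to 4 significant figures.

1 kn = 1.68781 feet per second.
Thus 6388.9 × 1.68781 ≈ 10780 ft/s.

10780 ft/s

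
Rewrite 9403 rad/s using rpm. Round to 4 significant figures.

89790 rpm

1 radian per second = 9.54930 rpm.
Then 9403 × 9.54930 ≈ 89790 rpm.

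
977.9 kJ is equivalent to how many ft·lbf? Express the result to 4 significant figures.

721300 ft·lbf

1 kilojoule = 737.562 ft·lbf.
Thus 977.9 × 737.562 ≈ 721300 ft·lbf.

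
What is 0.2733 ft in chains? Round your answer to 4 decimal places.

0.0041 chains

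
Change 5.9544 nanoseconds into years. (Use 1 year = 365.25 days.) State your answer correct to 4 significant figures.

1 nanosecond = 3.16881 × 10^-17 yr.
Thus 5.9544 × 3.16881 × 10^-17 ≈ 1.887 × 10^-16 yr.

1.887 × 10^-16 yr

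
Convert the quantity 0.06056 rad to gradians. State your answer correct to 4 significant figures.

3.855 gradians

1 radian = 63.6620 gradians.
0.06056 × 63.6620 ≈ 3.855 grad.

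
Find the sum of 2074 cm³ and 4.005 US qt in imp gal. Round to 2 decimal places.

1.29 imperial gallons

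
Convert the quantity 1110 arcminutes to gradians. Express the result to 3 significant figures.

1 arcminute = 0.0185185 grad.
Then 1110 × 0.0185185 ≈ 20.6 grad.

20.6 gradians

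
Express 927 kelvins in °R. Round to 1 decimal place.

1668.6 °R

°R = K × 9/5.
Applying the formula gives 1668.6 °R.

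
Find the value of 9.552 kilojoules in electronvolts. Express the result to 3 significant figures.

5.96e+22 eV

1 kJ = 6.24151e+21 eV.
So 9.552 × 6.24151e+21 ≈ 5.96e+22 eV.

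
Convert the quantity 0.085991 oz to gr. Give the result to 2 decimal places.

1 oz = 437.500 grains.
0.085991 × 437.500 ≈ 37.62 gr.

37.62 grains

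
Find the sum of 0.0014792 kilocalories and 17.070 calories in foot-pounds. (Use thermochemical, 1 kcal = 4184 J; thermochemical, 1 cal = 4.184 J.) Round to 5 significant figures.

0.0014792 kcal = 4.56475 ft·lbf and 17.070 cal = 52.6773 ft·lbf.
4.56475 + 52.6773 ≈ 57.242 ft·lbf.

57.242 ft·lbf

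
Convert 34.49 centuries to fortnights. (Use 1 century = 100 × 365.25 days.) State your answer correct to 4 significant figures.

1 century = 2608.93 fortnight.
34.49 × 2608.93 ≈ 89980 fortnight.

89980 fortnights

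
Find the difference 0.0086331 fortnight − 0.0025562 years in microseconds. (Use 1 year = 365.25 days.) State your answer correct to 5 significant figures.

-7.0225e+10 μs

0.0086331 fortnight = 1.04426e+10 μs and 0.0025562 yr = 8.06675e+10 μs.
1.04426e+10 − 8.06675e+10 ≈ -7.0225e+10 μs.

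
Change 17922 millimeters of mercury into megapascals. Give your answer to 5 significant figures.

2.3894 megapascals

1 millimeter of mercury = 0.000133322 MPa.
17922 × 0.000133322 ≈ 2.3894 MPa.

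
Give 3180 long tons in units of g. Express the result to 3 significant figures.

3.23 × 10^9 g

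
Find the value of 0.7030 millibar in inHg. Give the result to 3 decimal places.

1 mbar = 0.0295300 inHg.
Then 0.7030 × 0.0295300 ≈ 0.021 inHg.

0.021 inHg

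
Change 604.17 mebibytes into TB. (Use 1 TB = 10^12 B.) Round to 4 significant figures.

0.0006335 terabytes

1 mebibyte = 1.04858 × 10^-6 terabytes.
So 604.17 × 1.04858 × 10^-6 ≈ 0.0006335 TB.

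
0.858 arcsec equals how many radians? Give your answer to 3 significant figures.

1 arcsecond = 4.84814 × 10^-6 rad.
So 0.858 × 4.84814 × 10^-6 ≈ 4.16 × 10^-6 rad.

4.16 × 10^-6 radians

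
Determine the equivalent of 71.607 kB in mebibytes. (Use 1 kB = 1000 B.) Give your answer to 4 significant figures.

0.06829 mebibytes

1 kB = 0.000953674 MiB.
Then 71.607 × 0.000953674 ≈ 0.06829 MiB.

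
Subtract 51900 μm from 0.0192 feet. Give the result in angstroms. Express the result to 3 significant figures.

0.0192 ft = 5.85216 × 10^7 Å and 51900 μm = 5.19000 × 10^8 Å.
5.85216 × 10^7 − 5.19000 × 10^8 ≈ -4.60 × 10^8 Å.

-4.60 × 10^8 angstroms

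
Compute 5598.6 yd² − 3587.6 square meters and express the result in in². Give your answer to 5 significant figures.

1.6950e+6 in²

5598.6 yd² = 7.25579e+6 in² and 3587.6 m² = 5.56079e+6 in².
7.25579e+6 − 5.56079e+6 ≈ 1.6950e+6 in².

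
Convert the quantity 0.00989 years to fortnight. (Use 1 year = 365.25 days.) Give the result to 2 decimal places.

1 yr = 26.0893 fortnight.
Thus 0.00989 × 26.0893 ≈ 0.26 fortnight.

0.26 fortnight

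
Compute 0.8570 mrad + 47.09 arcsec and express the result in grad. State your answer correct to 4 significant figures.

0.06909 gradians

0.8570 mrad = 0.0545583 grad and 47.09 arcsec = 0.0145340 grad.
0.0545583 + 0.0145340 ≈ 0.06909 grad.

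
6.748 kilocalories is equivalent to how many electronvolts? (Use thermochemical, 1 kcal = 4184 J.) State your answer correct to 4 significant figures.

1 kilocalorie = 2.61145 × 10^22 eV.
Then 6.748 × 2.61145 × 10^22 ≈ 1.762 × 10^23 eV.

1.762 × 10^23 eV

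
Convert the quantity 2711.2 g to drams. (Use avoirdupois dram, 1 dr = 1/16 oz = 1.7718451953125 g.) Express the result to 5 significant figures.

1530.2 dr

1 g = 0.564383 drams.
Then 2711.2 × 0.564383 ≈ 1530.2 dr.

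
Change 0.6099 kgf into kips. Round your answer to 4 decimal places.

1 kilogram-force = 0.00220462 kips.
Thus 0.6099 × 0.00220462 ≈ 0.0013 kip.

0.0013 kips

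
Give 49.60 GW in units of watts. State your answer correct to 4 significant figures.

1 GW = 1.00000 × 10^9 watts.
Thus 49.60 × 1.00000 × 10^9 ≈ 4.960 × 10^10 W.

4.960 × 10^10 W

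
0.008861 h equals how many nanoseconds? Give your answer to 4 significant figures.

1 h = 3.60000e+12 ns.
So 0.008861 × 3.60000e+12 ≈ 3.190e+10 ns.

3.190e+10 nanoseconds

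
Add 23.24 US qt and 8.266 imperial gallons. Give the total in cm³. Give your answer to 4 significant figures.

59570 cm³

23.24 US qt = 21993.2 cm³ and 8.266 imp gal = 37578.0 cm³.
21993.2 + 37578.0 ≈ 59570 cm³.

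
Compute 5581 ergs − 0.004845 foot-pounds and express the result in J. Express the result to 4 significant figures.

5581 erg = 0.000558100 J and 0.004845 ft·lbf = 0.00656894 J.
0.000558100 − 0.00656894 ≈ -0.006011 J.

-0.006011 J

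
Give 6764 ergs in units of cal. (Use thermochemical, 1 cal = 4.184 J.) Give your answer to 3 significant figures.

1 erg = 2.39006 × 10^-8 cal.
Thus 6764 × 2.39006 × 10^-8 ≈ 0.000162 cal.

0.000162 calories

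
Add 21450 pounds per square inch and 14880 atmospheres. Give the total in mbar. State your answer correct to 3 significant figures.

1.66e+7 mbar

21450 psi = 1.47893e+6 mbar and 14880 atm = 1.50772e+7 mbar.
1.47893e+6 + 1.50772e+7 ≈ 1.66e+7 mbar.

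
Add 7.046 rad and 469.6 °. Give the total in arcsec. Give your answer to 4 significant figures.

7.046 rad = 1.45334 × 10^6 arcsec and 469.6 ° = 1.69056 × 10^6 arcsec.
1.45334 × 10^6 + 1.69056 × 10^6 ≈ 3.144 × 10^6 arcsec.

3.144 × 10^6 arcseconds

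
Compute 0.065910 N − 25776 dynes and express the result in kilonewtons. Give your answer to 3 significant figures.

-0.000192 kN

0.065910 N = 6.59100 × 10^-5 kN and 25776 dyn = 0.000257760 kN.
6.59100 × 10^-5 − 0.000257760 ≈ -0.000192 kN.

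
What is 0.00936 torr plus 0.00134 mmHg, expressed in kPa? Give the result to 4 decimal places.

0.00936 torr = 0.00124790 kPa and 0.00134 mmHg = 0.000178652 kPa.
0.00124790 + 0.000178652 ≈ 0.0014 kPa.

0.0014 kilopascals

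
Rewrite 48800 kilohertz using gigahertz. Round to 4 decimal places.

0.0488 GHz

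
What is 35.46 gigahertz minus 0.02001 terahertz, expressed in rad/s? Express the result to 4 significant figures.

9.708e+10 rad/s

35.46 GHz = 2.228018e+11 rad/s and 0.02001 THz = 1.257265e+11 rad/s.
2.228018e+11 − 1.257265e+11 ≈ 9.708e+10 rad/s.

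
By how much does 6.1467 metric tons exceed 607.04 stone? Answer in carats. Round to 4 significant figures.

6.1467 t = 3.07335e+7 ct and 607.04 st = 1.92744e+7 ct.
3.07335e+7 − 1.92744e+7 ≈ 1.146e+7 ct.

1.146e+7 ct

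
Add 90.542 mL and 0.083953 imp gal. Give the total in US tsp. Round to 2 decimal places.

95.80 US tsp

90.542 mL = 18.3695 US tsp and 0.083953 imp gal = 77.4323 US tsp.
18.3695 + 77.4323 ≈ 95.80 US tsp.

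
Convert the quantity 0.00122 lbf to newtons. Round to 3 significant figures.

0.00543 N

1 pound-force = 4.44822 N.
Thus 0.00122 × 4.44822 ≈ 0.00543 N.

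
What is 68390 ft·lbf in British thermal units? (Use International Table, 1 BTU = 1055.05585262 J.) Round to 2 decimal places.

1 foot-pound = 0.00128507 BTU.
Then 68390 × 0.00128507 ≈ 87.89 BTU.

87.89 BTU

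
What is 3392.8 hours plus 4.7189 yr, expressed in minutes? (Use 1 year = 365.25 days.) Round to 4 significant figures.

2.686 × 10^6 min

3392.8 h = 203568 min and 4.7189 yr = 2.48195 × 10^6 min.
203568 + 2.48195 × 10^6 ≈ 2.686 × 10^6 min.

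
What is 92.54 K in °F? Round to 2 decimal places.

-293.10 °F

K = (°F + 459.67) × 5/9.
Applying the formula gives -293.10 °F.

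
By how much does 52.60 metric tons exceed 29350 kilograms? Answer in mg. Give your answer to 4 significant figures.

2.325e+10 mg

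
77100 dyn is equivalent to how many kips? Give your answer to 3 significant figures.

0.000173 kip

1 dyne = 2.24809 × 10^-9 kips.
So 77100 × 2.24809 × 10^-9 ≈ 0.000173 kip.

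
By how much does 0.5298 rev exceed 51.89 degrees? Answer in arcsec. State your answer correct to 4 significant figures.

0.5298 rev = 686621 arcsec and 51.89 ° = 186804 arcsec.
686621 − 186804 ≈ 499800 arcsec.

499800 arcsec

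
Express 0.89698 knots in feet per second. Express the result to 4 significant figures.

1.514 ft/s

1 kn = 1.68781 ft/s.
So 0.89698 × 1.68781 ≈ 1.514 ft/s.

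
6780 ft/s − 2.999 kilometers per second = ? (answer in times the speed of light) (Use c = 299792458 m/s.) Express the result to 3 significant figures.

6780 ft/s = 6.89325 × 10^-6 c and 2.999 km/s = 1.00036 × 10^-5 c.
6.89325 × 10^-6 − 1.00036 × 10^-5 ≈ -3.11 × 10^-6 c.

-3.11 × 10^-6 times the speed of light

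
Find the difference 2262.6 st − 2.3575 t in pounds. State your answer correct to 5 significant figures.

2262.6 st = 31676.4 lb and 2.3575 t = 5197.40 lb.
31676.4 − 5197.40 ≈ 26479 lb.

26479 lb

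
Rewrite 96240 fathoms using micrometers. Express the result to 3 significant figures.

1 fathom = 1.82880 × 10^6 μm.
Then 96240 × 1.82880 × 10^6 ≈ 1.76 × 10^11 μm.

1.76 × 10^11 μm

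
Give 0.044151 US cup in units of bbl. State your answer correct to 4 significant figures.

6.570 × 10^-5 bbl

1 US cup = 0.00148810 bbl.
So 0.044151 × 0.00148810 ≈ 6.570 × 10^-5 bbl.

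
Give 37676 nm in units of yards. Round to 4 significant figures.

4.120e-5 yd

1 nanometer = 1.09361e-9 yd.
Thus 37676 × 1.09361e-9 ≈ 4.120e-5 yd.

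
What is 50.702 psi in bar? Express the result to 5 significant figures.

3.4958 bar

1 psi = 0.0689476 bar.
50.702 × 0.0689476 ≈ 3.4958 bar.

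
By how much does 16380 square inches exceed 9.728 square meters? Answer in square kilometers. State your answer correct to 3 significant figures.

8.40 × 10^-7 km²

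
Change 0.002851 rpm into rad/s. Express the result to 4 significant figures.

0.0002986 rad/s

1 revolution per minute = 0.104720 rad/s.
Then 0.002851 × 0.104720 ≈ 0.0002986 rad/s.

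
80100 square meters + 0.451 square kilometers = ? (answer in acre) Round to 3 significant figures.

80100 m² = 19.7931 acre and 0.451 km² = 111.445 acre.
19.7931 + 111.445 ≈ 131 acre.

131 acre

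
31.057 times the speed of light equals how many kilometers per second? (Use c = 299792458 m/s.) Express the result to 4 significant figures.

1 speed of light = 299792 km/s.
Then 31.057 × 299792 ≈ 9.311 × 10^6 km/s.

9.311 × 10^6 km/s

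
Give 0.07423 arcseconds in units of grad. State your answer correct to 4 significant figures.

1 arcsecond = 0.000308642 grad.
Thus 0.07423 × 0.000308642 ≈ 2.291 × 10^-5 grad.

2.291 × 10^-5 grad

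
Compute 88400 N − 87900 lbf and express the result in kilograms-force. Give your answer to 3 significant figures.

-30900 kilograms-force

88400 N = 9014.29 kgf and 87900 lbf = 39870.8 kgf.
9014.29 − 39870.8 ≈ -30900 kgf.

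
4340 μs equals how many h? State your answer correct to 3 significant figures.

1.21e-6 h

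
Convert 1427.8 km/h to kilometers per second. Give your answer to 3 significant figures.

0.397 km/s

1 kilometer per hour = 0.000277778 km/s.
Then 1427.8 × 0.000277778 ≈ 0.397 km/s.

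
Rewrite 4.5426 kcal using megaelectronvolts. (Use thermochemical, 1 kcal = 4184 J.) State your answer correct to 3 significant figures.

1.19e+17 megaelectronvolts

1 kilocalorie = 2.61145e+16 megaelectronvolts.
Thus 4.5426 × 2.61145e+16 ≈ 1.19e+17 MeV.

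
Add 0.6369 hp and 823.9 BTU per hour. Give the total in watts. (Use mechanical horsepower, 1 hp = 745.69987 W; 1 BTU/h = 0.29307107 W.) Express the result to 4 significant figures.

716.4 W

0.6369 hp = 474.936 W and 823.9 BTU/h = 241.461 W.
474.936 + 241.461 ≈ 716.4 W.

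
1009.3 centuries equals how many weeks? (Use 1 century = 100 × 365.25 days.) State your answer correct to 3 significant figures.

5.27 × 10^6 wk

1 century = 5217.86 wk.
Then 1009.3 × 5217.86 ≈ 5.27 × 10^6 wk.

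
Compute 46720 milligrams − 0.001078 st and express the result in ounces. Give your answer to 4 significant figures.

1.407 oz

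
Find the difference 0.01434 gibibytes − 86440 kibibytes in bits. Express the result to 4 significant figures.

-5.849 × 10^8 bit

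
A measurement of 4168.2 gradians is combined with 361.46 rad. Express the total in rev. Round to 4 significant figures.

67.95 revolutions

4168.2 grad = 10.4205 rev and 361.46 rad = 57.5281 rev.
10.4205 + 57.5281 ≈ 67.95 rev.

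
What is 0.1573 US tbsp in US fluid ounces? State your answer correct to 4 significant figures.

1 US tablespoon = 0.500000 US fluid ounces.
0.1573 × 0.500000 ≈ 0.07865 US fl oz.

0.07865 US fl oz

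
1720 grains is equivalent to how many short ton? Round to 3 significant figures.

0.000123 short ton

1 grain = 7.14286 × 10^-8 short ton.
1720 × 7.14286 × 10^-8 ≈ 0.000123 short ton.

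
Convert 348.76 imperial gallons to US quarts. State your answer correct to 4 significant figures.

1675 US qt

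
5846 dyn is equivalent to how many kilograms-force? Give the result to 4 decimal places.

0.0060 kilograms-force

1 dyne = 1.01972 × 10^-6 kgf.
5846 × 1.01972 × 10^-6 ≈ 0.0060 kgf.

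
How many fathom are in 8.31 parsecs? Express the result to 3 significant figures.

1 pc = 1.68727e+16 fathoms.
Thus 8.31 × 1.68727e+16 ≈ 1.40e+17 fathom.

1.40e+17 fathom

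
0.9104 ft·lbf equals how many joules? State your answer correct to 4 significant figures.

1.234 J

1 ft·lbf = 1.35582 J.
0.9104 × 1.35582 ≈ 1.234 J.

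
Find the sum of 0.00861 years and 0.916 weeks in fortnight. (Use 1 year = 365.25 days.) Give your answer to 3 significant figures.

0.00861 yr = 0.224629 fortnight and 0.916 wk = 0.458000 fortnight.
0.224629 + 0.458000 ≈ 0.683 fortnight.

0.683 fortnight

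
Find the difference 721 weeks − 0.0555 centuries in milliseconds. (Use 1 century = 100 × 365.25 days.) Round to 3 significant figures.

721 wk = 4.36061 × 10^11 ms and 0.0555 century = 1.75145 × 10^11 ms.
4.36061 × 10^11 − 1.75145 × 10^11 ≈ 2.61 × 10^11 ms.

2.61 × 10^11 ms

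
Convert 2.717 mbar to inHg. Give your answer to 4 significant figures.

0.08023 inHg

1 mbar = 0.0295300 inHg.
Thus 2.717 × 0.0295300 ≈ 0.08023 inHg.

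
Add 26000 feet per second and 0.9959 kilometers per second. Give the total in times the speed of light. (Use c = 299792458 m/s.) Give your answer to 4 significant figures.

26000 ft/s = 2.64343 × 10^-5 c and 0.9959 km/s = 3.32196 × 10^-6 c.
2.64343 × 10^-5 + 3.32196 × 10^-6 ≈ 2.976 × 10^-5 c.

2.976 × 10^-5 times the speed of light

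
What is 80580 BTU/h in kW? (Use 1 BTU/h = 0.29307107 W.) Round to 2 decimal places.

23.62 kilowatts

1 BTU per hour = 0.000293071 kW.
Then 80580 × 0.000293071 ≈ 23.62 kW.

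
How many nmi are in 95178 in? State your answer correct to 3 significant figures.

1.31 nmi

1 in = 1.37149e-5 nmi.
95178 × 1.37149e-5 ≈ 1.31 nmi.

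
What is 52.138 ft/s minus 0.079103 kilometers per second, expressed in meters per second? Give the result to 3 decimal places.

52.138 ft/s = 15.8917 m/s and 0.079103 km/s = 79.1030 m/s.
15.8917 − 79.1030 ≈ -63.211 m/s.

-63.211 m/s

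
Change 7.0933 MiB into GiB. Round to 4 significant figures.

0.006927 GiB

1 MiB = 0.0009765625 gibibytes.
7.0933 × 0.0009765625 ≈ 0.006927 GiB.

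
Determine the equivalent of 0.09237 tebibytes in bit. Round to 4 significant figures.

8.125 × 10^11 bit

1 tebibyte = 8.79609 × 10^12 bit.
0.09237 × 8.79609 × 10^12 ≈ 8.125 × 10^11 bit.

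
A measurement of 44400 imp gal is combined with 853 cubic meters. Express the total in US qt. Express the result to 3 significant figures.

1.11e+6 US qt

44400 imp gal = 213289 US qt and 853 m³ = 901355 US qt.
213289 + 901355 ≈ 1.11e+6 US qt.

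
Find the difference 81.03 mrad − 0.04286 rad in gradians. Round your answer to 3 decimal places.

2.430 gradians

81.03 mrad = 5.15853 grad and 0.04286 rad = 2.72855 grad.
5.15853 − 2.72855 ≈ 2.430 grad.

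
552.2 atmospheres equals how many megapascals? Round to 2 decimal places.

55.95 MPa

1 atmosphere = 0.101325 MPa.
Then 552.2 × 0.101325 ≈ 55.95 MPa.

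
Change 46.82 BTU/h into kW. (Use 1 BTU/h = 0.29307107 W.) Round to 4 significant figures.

1 BTU/h = 0.000293071 kilowatts.
Thus 46.82 × 0.000293071 ≈ 0.01372 kW.

0.01372 kilowatts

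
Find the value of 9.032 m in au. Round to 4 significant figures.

6.038e-11 astronomical units

1 meter = 6.68459e-12 astronomical units.
Then 9.032 × 6.68459e-12 ≈ 6.038e-11 au.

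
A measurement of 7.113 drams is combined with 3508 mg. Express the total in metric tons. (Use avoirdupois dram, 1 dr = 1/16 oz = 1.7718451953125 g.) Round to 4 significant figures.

1.611 × 10^-5 metric tons

7.113 dr = 1.26031 × 10^-5 t and 3508 mg = 3.50800 × 10^-6 t.
1.26031 × 10^-5 + 3.50800 × 10^-6 ≈ 1.611 × 10^-5 t.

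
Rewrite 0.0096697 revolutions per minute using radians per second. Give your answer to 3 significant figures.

0.00101 rad/s

1 revolution per minute = 0.104720 rad/s.
So 0.0096697 × 0.104720 ≈ 0.00101 rad/s.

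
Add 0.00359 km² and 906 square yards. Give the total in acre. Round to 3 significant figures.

0.00359 km² = 0.887108 acre and 906 yd² = 0.187190 acre.
0.887108 + 0.187190 ≈ 1.07 acre.

1.07 acre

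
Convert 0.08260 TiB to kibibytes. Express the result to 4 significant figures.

8.869e+7 KiB

1 tebibyte = 1.07374e+9 KiB.
Thus 0.08260 × 1.07374e+9 ≈ 8.869e+7 KiB.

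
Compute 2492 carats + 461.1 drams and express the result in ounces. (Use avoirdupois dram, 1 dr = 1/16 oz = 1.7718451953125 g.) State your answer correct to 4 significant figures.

46.40 ounces

2492 ct = 17.58054 oz and 461.1 dr = 28.81875 oz.
17.58054 + 28.81875 ≈ 46.40 oz.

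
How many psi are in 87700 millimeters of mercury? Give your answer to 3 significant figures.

1700 psi

1 mmHg = 0.0193368 psi.
Thus 87700 × 0.0193368 ≈ 1700 psi.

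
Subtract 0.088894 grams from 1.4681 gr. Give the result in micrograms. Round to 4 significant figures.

1.4681 gr = 95131.3 μg and 0.088894 g = 88894.0 μg.
95131.3 − 88894.0 ≈ 6237 μg.

6237 micrograms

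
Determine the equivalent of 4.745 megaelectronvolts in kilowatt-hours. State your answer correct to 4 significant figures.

1 MeV = 4.45049 × 10^-20 kilowatt-hours.
4.745 × 4.45049 × 10^-20 ≈ 2.112 × 10^-19 kWh.

2.112 × 10^-19 kWh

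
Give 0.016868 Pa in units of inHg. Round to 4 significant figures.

4.981 × 10^-6 inHg

1 Pa = 0.000295300 inHg.
Thus 0.016868 × 0.000295300 ≈ 4.981 × 10^-6 inHg.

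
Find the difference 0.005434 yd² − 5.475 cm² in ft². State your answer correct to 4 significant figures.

0.005434 yd² = 0.0489060 ft² and 5.475 cm² = 0.00589324 ft².
0.0489060 − 0.00589324 ≈ 0.04301 ft².

0.04301 ft²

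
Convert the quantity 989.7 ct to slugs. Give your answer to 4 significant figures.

0.01356 slugs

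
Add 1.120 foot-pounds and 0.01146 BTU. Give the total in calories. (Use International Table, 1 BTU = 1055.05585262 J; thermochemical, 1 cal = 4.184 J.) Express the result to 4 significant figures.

1.120 ft·lbf = 0.362934 cal and 0.01146 BTU = 2.88980 cal.
0.362934 + 2.88980 ≈ 3.253 cal.

3.253 cal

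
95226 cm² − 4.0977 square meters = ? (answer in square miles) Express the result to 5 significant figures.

95226 cm² = 3.67670e-6 mi² and 4.0977 m² = 1.58213e-6 mi².
3.67670e-6 − 1.58213e-6 ≈ 2.0946e-6 mi².

2.0946e-6 square miles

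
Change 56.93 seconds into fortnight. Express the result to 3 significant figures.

1 second = 8.26720e-7 fortnights.
Then 56.93 × 8.26720e-7 ≈ 4.71e-5 fortnight.

4.71e-5 fortnight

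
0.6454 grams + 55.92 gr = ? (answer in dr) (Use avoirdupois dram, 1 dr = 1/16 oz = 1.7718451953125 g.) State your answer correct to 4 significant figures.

0.6454 g = 0.364253 dr and 55.92 gr = 2.04507 dr.
0.364253 + 2.04507 ≈ 2.409 dr.

2.409 drams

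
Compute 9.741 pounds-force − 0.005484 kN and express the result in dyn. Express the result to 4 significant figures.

9.741 lbf = 4.33301e+6 dyn and 0.005484 kN = 548400 dyn.
4.33301e+6 − 548400 ≈ 3.785e+6 dyn.

3.785e+6 dyn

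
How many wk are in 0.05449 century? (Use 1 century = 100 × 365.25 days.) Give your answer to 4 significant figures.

284.3 weeks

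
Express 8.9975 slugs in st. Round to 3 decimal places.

20.678 st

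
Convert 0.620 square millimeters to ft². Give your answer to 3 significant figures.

1 mm² = 1.07639 × 10^-5 square feet.
So 0.620 × 1.07639 × 10^-5 ≈ 6.67 × 10^-6 ft².

6.67 × 10^-6 square feet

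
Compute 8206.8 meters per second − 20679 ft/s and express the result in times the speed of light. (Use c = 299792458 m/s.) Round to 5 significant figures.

6.3505 × 10^-6 times the speed of light

8206.8 m/s = 2.73749 × 10^-5 c and 20679 ft/s = 2.10244 × 10^-5 c.
2.73749 × 10^-5 − 2.10244 × 10^-5 ≈ 6.3505 × 10^-6 c.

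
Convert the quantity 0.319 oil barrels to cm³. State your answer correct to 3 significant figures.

50700 cm³

1 oil barrel = 158987 cm³.
Thus 0.319 × 158987 ≈ 50700 cm³.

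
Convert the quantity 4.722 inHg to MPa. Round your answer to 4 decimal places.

1 inch of mercury = 0.00338639 MPa.
Then 4.722 × 0.00338639 ≈ 0.0160 MPa.

0.0160 MPa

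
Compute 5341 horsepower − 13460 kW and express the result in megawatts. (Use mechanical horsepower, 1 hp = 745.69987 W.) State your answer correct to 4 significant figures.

5341 hp = 3.98278 MW and 13460 kW = 13.4600 MW.
3.98278 − 13.4600 ≈ -9.477 MW.

-9.477 MW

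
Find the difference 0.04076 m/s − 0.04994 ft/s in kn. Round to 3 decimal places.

0.050 kn

0.04076 m/s = 0.0792311 kn and 0.04994 ft/s = 0.0295886 kn.
0.0792311 − 0.0295886 ≈ 0.050 kn.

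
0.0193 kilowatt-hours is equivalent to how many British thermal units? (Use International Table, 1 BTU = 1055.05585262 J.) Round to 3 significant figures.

65.9 BTU

1 kWh = 3412.14 British thermal units.
Then 0.0193 × 3412.14 ≈ 65.9 BTU.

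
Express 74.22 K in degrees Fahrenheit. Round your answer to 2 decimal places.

-326.07 degrees Fahrenheit

K = (°F + 459.67) × 5/9.
Applying the formula gives -326.07 °F.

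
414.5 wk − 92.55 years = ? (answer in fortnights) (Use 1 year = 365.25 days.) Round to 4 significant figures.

-2207 fortnight

414.5 wk = 207.250 fortnight and 92.55 yr = 2414.56 fortnight.
207.250 − 2414.56 ≈ -2207 fortnight.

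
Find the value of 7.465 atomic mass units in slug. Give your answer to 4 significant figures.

8.494e-28 slugs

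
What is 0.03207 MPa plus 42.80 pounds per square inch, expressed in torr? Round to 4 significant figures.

2454 torr

0.03207 MPa = 240.545 torr and 42.80 psi = 2213.40 torr.
240.545 + 2213.40 ≈ 2454 torr.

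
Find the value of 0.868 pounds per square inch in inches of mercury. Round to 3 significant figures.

1.77 inHg

1 pound per square inch = 2.03602 inches of mercury.
So 0.868 × 2.03602 ≈ 1.77 inHg.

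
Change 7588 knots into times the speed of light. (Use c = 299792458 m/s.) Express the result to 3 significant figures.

1.30 × 10^-5 c

1 knot = 1.71600 × 10^-9 times the speed of light.
Then 7588 × 1.71600 × 10^-9 ≈ 1.30 × 10^-5 c.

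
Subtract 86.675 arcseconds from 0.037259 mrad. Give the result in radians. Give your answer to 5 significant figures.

-0.00038295 radians

0.037259 mrad = 3.72590 × 10^-5 rad and 86.675 arcsec = 0.000420212 rad.
3.72590 × 10^-5 − 0.000420212 ≈ -0.00038295 rad.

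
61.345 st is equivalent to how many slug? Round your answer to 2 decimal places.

1 st = 0.435133 slugs.
Thus 61.345 × 0.435133 ≈ 26.69 slug.

26.69 slug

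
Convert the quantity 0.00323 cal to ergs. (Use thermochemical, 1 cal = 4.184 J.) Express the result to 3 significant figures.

135000 erg

1 calorie = 4.18400 × 10^7 erg.
0.00323 × 4.18400 × 10^7 ≈ 135000 erg.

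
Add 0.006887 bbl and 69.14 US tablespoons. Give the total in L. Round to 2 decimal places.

2.12 L

0.006887 bbl = 1.09495 L and 69.14 US tbsp = 1.02236 L.
1.09495 + 1.02236 ≈ 2.12 L.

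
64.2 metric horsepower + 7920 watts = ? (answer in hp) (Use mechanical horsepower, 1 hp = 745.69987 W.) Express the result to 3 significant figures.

64.2 PS = 63.3217 hp and 7920 W = 10.6209 hp.
63.3217 + 10.6209 ≈ 73.9 hp.

73.9 hp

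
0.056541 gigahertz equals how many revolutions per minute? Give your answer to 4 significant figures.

3.392 × 10^9 revolutions per minute

1 gigahertz = 6.00000 × 10^10 rpm.
Then 0.056541 × 6.00000 × 10^10 ≈ 3.392 × 10^9 rpm.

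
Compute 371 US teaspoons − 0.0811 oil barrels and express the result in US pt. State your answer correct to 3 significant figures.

-23.4 US pt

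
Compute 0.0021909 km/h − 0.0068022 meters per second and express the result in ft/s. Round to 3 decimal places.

0.0021909 km/h = 0.00199666 ft/s and 0.0068022 m/s = 0.0223169 ft/s.
0.00199666 − 0.0223169 ≈ -0.020 ft/s.

-0.020 feet per second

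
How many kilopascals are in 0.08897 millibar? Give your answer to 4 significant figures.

1 millibar = 0.100000 kPa.
0.08897 × 0.100000 ≈ 0.008897 kPa.

0.008897 kilopascals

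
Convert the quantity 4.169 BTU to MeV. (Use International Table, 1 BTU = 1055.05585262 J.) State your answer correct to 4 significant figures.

1 BTU = 6.58514 × 10^15 megaelectronvolts.
4.169 × 6.58514 × 10^15 ≈ 2.745 × 10^16 MeV.

2.745 × 10^16 MeV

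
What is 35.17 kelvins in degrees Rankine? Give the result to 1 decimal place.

63.3 °R

°R = K × 9/5.
Applying the formula gives 63.3 °R.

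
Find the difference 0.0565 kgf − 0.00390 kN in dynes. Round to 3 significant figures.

-335000 dynes

0.0565 kgf = 55407.6 dyn and 0.00390 kN = 390000 dyn.
55407.6 − 390000 ≈ -335000 dyn.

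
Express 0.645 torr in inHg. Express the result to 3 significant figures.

1 torr = 0.0393701 inches of mercury.
Then 0.645 × 0.0393701 ≈ 0.0254 inHg.

0.0254 inHg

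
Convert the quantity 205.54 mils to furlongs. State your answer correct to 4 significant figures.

1 mil = 1.26263e-7 furlong.
Thus 205.54 × 1.26263e-7 ≈ 2.595e-5 furlong.

2.595e-5 furlongs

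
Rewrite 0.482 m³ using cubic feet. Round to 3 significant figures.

1 cubic meter = 35.3147 cubic feet.
0.482 × 35.3147 ≈ 17.0 ft³.

17.0 cubic feet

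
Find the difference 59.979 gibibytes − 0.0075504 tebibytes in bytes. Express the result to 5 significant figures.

5.6100 × 10^10 B

59.979 GiB = 6.44020 × 10^10 B and 0.0075504 TiB = 8.30175 × 10^9 B.
6.44020 × 10^10 − 8.30175 × 10^9 ≈ 5.6100 × 10^10 B.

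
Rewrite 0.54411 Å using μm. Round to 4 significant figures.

1 Å = 0.000100000 micrometers.
Then 0.54411 × 0.000100000 ≈ 5.441e-5 μm.

5.441e-5 μm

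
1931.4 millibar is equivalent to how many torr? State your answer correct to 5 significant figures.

1448.7 torr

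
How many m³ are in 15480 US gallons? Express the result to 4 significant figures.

1 US gal = 0.00378541 cubic meters.
15480 × 0.00378541 ≈ 58.60 m³.

58.60 m³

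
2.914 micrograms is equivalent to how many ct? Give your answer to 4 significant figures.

1.457 × 10^-5 ct

1 microgram = 5.00000 × 10^-6 carats.
Then 2.914 × 5.00000 × 10^-6 ≈ 1.457 × 10^-5 ct.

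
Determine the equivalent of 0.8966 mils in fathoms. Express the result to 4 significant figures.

1 mil = 1.38889 × 10^-5 fathoms.
Then 0.8966 × 1.38889 × 10^-5 ≈ 1.245 × 10^-5 fathom.

1.245 × 10^-5 fathom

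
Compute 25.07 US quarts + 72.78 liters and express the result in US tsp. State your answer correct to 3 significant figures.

19600 US tsp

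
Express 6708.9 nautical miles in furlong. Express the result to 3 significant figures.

1 nautical mile = 9.20624 furlongs.
Thus 6708.9 × 9.20624 ≈ 61800 furlong.

61800 furlong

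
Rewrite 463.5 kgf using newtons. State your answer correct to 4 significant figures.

4545 newtons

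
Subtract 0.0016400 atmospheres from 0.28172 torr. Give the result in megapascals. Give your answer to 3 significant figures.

-0.000129 megapascals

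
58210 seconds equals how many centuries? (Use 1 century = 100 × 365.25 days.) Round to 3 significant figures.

1.84 × 10^-5 centuries

1 s = 3.16881 × 10^-10 century.
Thus 58210 × 3.16881 × 10^-10 ≈ 1.84 × 10^-5 century.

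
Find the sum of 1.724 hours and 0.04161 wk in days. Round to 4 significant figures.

1.724 h = 0.0718333 d and 0.04161 wk = 0.291270 d.
0.0718333 + 0.291270 ≈ 0.3631 d.

0.3631 d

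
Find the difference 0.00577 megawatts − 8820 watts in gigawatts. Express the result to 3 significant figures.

-3.05 × 10^-6 GW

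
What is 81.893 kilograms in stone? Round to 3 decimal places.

1 kilogram = 0.157473 stone.
Then 81.893 × 0.157473 ≈ 12.896 st.

12.896 stone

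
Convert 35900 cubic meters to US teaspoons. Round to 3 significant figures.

7.28e+9 US tsp

1 m³ = 202884 US tsp.
35900 × 202884 ≈ 7.28e+9 US tsp.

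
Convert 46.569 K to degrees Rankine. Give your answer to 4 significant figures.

83.82 °R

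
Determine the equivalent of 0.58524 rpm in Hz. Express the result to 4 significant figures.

0.009754 hertz

1 rpm = 0.0166667 hertz.
So 0.58524 × 0.0166667 ≈ 0.009754 Hz.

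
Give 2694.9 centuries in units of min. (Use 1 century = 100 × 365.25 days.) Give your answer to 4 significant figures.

1.417 × 10^11 min

1 century = 5.25960 × 10^7 min.
So 2694.9 × 5.25960 × 10^7 ≈ 1.417 × 10^11 min.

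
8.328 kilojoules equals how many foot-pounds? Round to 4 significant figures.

6142 ft·lbf

1 kilojoule = 737.562 ft·lbf.
Then 8.328 × 737.562 ≈ 6142 ft·lbf.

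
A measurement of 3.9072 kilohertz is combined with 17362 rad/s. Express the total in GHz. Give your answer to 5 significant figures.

3.9072 kHz = 3.907200 × 10^-6 GHz and 17362 rad/s = 2.763248 × 10^-6 GHz.
3.907200 × 10^-6 + 2.763248 × 10^-6 ≈ 6.6704 × 10^-6 GHz.

6.6704 × 10^-6 gigahertz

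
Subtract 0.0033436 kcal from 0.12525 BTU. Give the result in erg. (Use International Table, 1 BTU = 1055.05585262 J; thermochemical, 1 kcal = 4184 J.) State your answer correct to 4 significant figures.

1.182 × 10^9 erg

0.12525 BTU = 1.32146 × 10^9 erg and 0.0033436 kcal = 1.39896 × 10^8 erg.
1.32146 × 10^9 − 1.39896 × 10^8 ≈ 1.182 × 10^9 erg.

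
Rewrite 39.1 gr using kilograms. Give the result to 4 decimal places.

1 grain = 6.47989e-5 kg.
So 39.1 × 6.47989e-5 ≈ 0.0025 kg.

0.0025 kg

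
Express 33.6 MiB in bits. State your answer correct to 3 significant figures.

1 mebibyte = 8.38861 × 10^6 bit.
Thus 33.6 × 8.38861 × 10^6 ≈ 2.82 × 10^8 bit.

2.82 × 10^8 bits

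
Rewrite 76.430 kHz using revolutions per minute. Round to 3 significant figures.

4.59e+6 revolutions per minute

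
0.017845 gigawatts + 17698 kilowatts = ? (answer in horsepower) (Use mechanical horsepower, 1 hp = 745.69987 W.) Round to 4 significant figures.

47660 hp

0.017845 GW = 23930.5 hp and 17698 kW = 23733.4 hp.
23930.5 + 23733.4 ≈ 47660 hp.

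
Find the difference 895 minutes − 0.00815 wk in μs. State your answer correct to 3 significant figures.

895 min = 5.37000 × 10^10 μs and 0.00815 wk = 4.92912 × 10^9 μs.
5.37000 × 10^10 − 4.92912 × 10^9 ≈ 4.88 × 10^10 μs.

4.88 × 10^10 microseconds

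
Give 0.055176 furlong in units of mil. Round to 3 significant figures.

1 furlong = 7.92000 × 10^6 mils.
Then 0.055176 × 7.92000 × 10^6 ≈ 437000 mil.

437000 mils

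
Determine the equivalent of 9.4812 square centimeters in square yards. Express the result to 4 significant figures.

0.001134 square yards

1 cm² = 0.000119599 square yards.
Thus 9.4812 × 0.000119599 ≈ 0.001134 yd².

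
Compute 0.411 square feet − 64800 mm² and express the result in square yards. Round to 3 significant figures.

-0.0318 yd²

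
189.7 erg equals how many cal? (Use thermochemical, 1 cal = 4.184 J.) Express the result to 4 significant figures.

1 erg = 2.39006e-8 cal.
So 189.7 × 2.39006e-8 ≈ 4.534e-6 cal.

4.534e-6 cal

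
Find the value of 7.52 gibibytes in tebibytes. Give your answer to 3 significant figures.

1 gibibyte = 0.0009765625 TiB.
7.52 × 0.0009765625 ≈ 0.00734 TiB.

0.00734 TiB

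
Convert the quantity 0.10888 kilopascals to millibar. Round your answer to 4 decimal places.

1.0888 mbar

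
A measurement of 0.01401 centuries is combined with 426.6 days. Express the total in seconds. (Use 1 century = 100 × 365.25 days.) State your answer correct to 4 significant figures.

8.107 × 10^7 s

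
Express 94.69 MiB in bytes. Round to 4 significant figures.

1 mebibyte = 1.04858e+6 B.
Thus 94.69 × 1.04858e+6 ≈ 9.929e+7 B.

9.929e+7 B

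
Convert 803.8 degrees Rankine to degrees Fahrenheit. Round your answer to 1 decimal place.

°R = °F + 459.67.
Applying the formula gives 344.1 °F.

344.1 °F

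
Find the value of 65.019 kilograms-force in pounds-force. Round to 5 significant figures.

1 kilogram-force = 2.20462 pounds-force.
Then 65.019 × 2.20462 ≈ 143.34 lbf.

143.34 pounds-force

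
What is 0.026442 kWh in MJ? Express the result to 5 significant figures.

0.095191 megajoules

1 kilowatt-hour = 3.60000 megajoules.
0.026442 × 3.60000 ≈ 0.095191 MJ.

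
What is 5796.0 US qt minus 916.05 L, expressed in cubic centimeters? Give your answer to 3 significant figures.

4.57e+6 cubic centimeters

5796.0 US qt = 5.48506e+6 cm³ and 916.05 L = 916050 cm³.
5.48506e+6 − 916050 ≈ 4.57e+6 cm³.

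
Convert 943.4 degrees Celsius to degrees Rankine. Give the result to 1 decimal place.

°R = (°C + 273.15) × 9/5.
Applying the formula gives 2189.8 °R.

2189.8 °R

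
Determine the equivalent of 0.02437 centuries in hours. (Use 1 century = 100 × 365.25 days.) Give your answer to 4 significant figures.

21360 h

1 century = 876600 hours.
Then 0.02437 × 876600 ≈ 21360 h.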